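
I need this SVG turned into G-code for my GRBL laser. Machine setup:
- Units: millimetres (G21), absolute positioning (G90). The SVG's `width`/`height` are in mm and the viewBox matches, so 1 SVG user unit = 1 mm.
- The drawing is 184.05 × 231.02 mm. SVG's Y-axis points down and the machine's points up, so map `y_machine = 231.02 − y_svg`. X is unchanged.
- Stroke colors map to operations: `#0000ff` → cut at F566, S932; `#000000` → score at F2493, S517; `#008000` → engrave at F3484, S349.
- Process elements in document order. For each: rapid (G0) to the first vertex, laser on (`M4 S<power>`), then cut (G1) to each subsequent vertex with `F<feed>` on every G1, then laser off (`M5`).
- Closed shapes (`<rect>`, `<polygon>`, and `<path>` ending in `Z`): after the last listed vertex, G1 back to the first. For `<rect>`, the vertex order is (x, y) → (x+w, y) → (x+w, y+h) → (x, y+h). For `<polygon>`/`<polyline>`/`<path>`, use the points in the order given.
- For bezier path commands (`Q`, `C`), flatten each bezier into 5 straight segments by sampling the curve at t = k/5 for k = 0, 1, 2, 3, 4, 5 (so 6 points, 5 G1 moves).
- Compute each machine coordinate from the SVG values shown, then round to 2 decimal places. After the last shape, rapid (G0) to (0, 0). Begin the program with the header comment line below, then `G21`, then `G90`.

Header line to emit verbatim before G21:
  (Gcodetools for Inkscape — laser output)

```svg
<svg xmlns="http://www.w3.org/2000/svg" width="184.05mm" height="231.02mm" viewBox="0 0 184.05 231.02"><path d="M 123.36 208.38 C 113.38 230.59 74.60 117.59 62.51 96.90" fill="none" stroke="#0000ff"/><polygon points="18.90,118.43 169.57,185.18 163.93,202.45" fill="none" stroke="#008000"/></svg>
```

1 u = 1 mm; y_m = 231.02 − y.

[1] `<path>` cubic bezier, #0000ff→cut S932 F566: (123.36,22.64) → (114.36,23.72) → (101.11,46.33) → (86.28,79.54) → (72.52,112.45) → (62.51,134.12)

[2] `<polygon>` closed polygon, #008000→engrave S349 F3484: (18.90,112.59) → (169.57,45.84) → (163.93,28.57) → (18.90,112.59) (closed)

(Gcodetools for Inkscape — laser output)
G21
G90
G0 X123.36 Y22.64
M4 S932
G1 X114.36 Y23.72 F566
G1 X101.11 Y46.33 F566
G1 X86.28 Y79.54 F566
G1 X72.52 Y112.45 F566
G1 X62.51 Y134.12 F566
M5
G0 X18.90 Y112.59
M4 S349
G1 X169.57 Y45.84 F3484
G1 X163.93 Y28.57 F3484
G1 X18.90 Y112.59 F3484
M5
G0 X0.00 Y0.00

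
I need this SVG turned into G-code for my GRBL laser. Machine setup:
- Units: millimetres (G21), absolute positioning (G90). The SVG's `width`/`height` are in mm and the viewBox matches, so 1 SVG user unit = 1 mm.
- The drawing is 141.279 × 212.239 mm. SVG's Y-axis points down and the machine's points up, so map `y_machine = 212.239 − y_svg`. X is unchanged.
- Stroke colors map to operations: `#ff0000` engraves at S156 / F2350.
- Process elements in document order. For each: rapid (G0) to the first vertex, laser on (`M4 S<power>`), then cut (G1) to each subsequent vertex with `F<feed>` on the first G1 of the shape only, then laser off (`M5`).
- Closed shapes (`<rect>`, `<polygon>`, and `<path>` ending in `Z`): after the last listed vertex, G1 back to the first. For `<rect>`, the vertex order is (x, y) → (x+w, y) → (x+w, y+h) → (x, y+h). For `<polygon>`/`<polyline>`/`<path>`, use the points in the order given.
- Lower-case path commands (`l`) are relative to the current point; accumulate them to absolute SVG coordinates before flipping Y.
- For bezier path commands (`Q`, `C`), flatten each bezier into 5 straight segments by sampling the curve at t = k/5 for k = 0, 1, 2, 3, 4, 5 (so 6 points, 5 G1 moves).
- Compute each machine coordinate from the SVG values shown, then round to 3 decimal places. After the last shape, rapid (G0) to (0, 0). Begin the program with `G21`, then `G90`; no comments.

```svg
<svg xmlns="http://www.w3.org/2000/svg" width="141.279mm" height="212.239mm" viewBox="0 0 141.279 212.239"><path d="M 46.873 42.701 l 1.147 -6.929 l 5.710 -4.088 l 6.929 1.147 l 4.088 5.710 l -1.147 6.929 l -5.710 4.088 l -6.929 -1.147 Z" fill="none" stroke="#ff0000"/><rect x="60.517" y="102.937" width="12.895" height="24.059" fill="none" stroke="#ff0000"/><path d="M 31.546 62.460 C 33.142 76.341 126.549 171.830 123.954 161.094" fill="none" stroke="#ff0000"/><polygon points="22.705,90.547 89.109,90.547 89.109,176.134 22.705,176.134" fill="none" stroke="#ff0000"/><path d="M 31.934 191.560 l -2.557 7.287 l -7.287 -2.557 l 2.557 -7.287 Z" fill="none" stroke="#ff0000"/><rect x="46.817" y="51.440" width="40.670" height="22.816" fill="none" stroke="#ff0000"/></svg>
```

Since the viewBox matches the mm dimensions, user units are millimetres directly. The only transform is the Y-flip y_m = 212.239 − y_svg.

Shape 1 is a regular polygon drawn with `<path>`. Its stroke #ff0000 means engrave at S156, F2350. After flipping Y the toolpath is (46.873,169.538) → (48.020,176.467) → (53.730,180.555) → (60.659,179.408) → (64.747,173.698) → (63.600,166.769) → (57.890,162.681) → (50.961,163.828) → (46.873,169.538), returning to the start.

Shape 2 is a rectangle drawn with `<rect>`. Its stroke #ff0000 means engrave at S156, F2350. After flipping Y the toolpath is (60.517,109.302) → (73.412,109.302) → (73.412,85.243) → (60.517,85.243) → (60.517,109.302), returning to the start.

Shape 3 is a cubic bezier drawn with `<path>`. Its stroke #ff0000 means engrave at S156, F2350. After flipping Y the toolpath is (31.546,149.779) → (42.018,133.160) → (65.510,105.971) → (93.007,77.228) → (115.493,55.948) → (123.954,51.145).

Shape 4 is a rectangle drawn with `<polygon>`. Its stroke #ff0000 means engrave at S156, F2350. After flipping Y the toolpath is (22.705,121.692) → (89.109,121.692) → (89.109,36.105) → (22.705,36.105) → (22.705,121.692), returning to the start.

Shape 5 is a regular polygon drawn with `<path>`. Its stroke #ff0000 means engrave at S156, F2350. After flipping Y the toolpath is (31.934,20.679) → (29.377,13.392) → (22.090,15.949) → (24.647,23.236) → (31.934,20.679), returning to the start.

Shape 6 is a rectangle drawn with `<rect>`. Its stroke #ff0000 means engrave at S156, F2350. After flipping Y the toolpath is (46.817,160.799) → (87.487,160.799) → (87.487,137.983) → (46.817,137.983) → (46.817,160.799), returning to the start.

G21
G90
G0 X46.873 Y169.538
M4 S156
G1 X48.020 Y176.467 F2350
G1 X53.730 Y180.555
G1 X60.659 Y179.408
G1 X64.747 Y173.698
G1 X63.600 Y166.769
G1 X57.890 Y162.681
G1 X50.961 Y163.828
G1 X46.873 Y169.538
M5
G0 X60.517 Y109.302
M4 S156
G1 X73.412 Y109.302 F2350
G1 X73.412 Y85.243
G1 X60.517 Y85.243
G1 X60.517 Y109.302
M5
G0 X31.546 Y149.779
M4 S156
G1 X42.018 Y133.160 F2350
G1 X65.510 Y105.971
G1 X93.007 Y77.228
G1 X115.493 Y55.948
G1 X123.954 Y51.145
M5
G0 X22.705 Y121.692
M4 S156
G1 X89.109 Y121.692 F2350
G1 X89.109 Y36.105
G1 X22.705 Y36.105
G1 X22.705 Y121.692
M5
G0 X31.934 Y20.679
M4 S156
G1 X29.377 Y13.392 F2350
G1 X22.090 Y15.949
G1 X24.647 Y23.236
G1 X31.934 Y20.679
M5
G0 X46.817 Y160.799
M4 S156
G1 X87.487 Y160.799 F2350
G1 X87.487 Y137.983
G1 X46.817 Y137.983
G1 X46.817 Y160.799
M5
G0 X0.000 Y0.000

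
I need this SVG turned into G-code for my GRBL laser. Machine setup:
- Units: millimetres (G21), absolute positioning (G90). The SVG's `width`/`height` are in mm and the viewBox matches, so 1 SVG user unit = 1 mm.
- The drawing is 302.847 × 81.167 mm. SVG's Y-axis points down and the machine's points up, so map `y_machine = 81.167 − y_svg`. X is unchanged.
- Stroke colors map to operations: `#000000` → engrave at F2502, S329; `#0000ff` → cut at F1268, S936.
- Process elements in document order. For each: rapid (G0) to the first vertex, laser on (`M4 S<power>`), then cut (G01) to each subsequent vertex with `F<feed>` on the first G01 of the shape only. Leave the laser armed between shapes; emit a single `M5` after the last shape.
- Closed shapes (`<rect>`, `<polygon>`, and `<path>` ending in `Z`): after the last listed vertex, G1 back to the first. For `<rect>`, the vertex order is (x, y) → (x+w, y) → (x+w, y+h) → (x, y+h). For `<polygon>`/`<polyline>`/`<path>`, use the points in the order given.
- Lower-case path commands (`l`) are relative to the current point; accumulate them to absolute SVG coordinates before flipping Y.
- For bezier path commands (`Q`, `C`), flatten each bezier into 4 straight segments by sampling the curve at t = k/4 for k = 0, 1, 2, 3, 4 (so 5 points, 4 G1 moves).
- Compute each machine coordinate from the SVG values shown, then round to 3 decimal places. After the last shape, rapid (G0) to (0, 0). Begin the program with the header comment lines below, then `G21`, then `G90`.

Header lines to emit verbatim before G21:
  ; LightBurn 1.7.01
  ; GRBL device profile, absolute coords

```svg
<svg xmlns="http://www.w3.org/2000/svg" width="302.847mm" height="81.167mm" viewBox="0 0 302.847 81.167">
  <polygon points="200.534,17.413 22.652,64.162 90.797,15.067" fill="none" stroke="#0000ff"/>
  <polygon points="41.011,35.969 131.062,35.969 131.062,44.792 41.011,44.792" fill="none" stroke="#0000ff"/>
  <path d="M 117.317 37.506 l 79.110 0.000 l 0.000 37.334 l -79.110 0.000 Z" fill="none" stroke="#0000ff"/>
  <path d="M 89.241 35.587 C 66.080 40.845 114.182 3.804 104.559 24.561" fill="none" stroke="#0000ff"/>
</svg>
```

Since the viewBox matches the mm dimensions, user units are millimetres directly. The only transform is the Y-flip y_m = 81.167 − y_svg.

Shape 1 is a closed polygon drawn with `<polygon>`. Its stroke #0000ff means cut at S936, F1268. After flipping Y the toolpath is (200.534,63.754) → (22.652,17.005) → (90.797,66.100) → (200.534,63.754), returning to the start.

Shape 2 is a rectangle drawn with `<polygon>`. Its stroke #0000ff means cut at S936, F1268. After flipping Y the toolpath is (41.011,45.198) → (131.062,45.198) → (131.062,36.375) → (41.011,36.375) → (41.011,45.198), returning to the start.

Shape 3 is a rectangle drawn with `<path>`. Its stroke #0000ff means cut at S936, F1268. After flipping Y the toolpath is (117.317,43.661) → (196.427,43.661) → (196.427,6.327) → (117.317,6.327) → (117.317,43.661), returning to the start.

Shape 4 is a cubic bezier drawn with `<path>`. Its stroke #0000ff means cut at S936, F1268. After flipping Y the toolpath is (89.241,45.580) → (83.217,48.004) → (91.823,56.905) → (102.968,62.901) → (104.559,56.606).

; LightBurn 1.7.01
; GRBL device profile, absolute coords
G21
G90
G0 X200.534 Y63.754
M4 S936
G01 X22.652 Y17.005 F1268
G01 X90.797 Y66.100
G01 X200.534 Y63.754
G0 X41.011 Y45.198
M4 S936
G01 X131.062 Y45.198 F1268
G01 X131.062 Y36.375
G01 X41.011 Y36.375
G01 X41.011 Y45.198
G0 X117.317 Y43.661
M4 S936
G01 X196.427 Y43.661 F1268
G01 X196.427 Y6.327
G01 X117.317 Y6.327
G01 X117.317 Y43.661
G0 X89.241 Y45.580
M4 S936
G01 X83.217 Y48.004 F1268
G01 X91.823 Y56.905
G01 X102.968 Y62.901
G01 X104.559 Y56.606
M5
G0 X0.000 Y0.000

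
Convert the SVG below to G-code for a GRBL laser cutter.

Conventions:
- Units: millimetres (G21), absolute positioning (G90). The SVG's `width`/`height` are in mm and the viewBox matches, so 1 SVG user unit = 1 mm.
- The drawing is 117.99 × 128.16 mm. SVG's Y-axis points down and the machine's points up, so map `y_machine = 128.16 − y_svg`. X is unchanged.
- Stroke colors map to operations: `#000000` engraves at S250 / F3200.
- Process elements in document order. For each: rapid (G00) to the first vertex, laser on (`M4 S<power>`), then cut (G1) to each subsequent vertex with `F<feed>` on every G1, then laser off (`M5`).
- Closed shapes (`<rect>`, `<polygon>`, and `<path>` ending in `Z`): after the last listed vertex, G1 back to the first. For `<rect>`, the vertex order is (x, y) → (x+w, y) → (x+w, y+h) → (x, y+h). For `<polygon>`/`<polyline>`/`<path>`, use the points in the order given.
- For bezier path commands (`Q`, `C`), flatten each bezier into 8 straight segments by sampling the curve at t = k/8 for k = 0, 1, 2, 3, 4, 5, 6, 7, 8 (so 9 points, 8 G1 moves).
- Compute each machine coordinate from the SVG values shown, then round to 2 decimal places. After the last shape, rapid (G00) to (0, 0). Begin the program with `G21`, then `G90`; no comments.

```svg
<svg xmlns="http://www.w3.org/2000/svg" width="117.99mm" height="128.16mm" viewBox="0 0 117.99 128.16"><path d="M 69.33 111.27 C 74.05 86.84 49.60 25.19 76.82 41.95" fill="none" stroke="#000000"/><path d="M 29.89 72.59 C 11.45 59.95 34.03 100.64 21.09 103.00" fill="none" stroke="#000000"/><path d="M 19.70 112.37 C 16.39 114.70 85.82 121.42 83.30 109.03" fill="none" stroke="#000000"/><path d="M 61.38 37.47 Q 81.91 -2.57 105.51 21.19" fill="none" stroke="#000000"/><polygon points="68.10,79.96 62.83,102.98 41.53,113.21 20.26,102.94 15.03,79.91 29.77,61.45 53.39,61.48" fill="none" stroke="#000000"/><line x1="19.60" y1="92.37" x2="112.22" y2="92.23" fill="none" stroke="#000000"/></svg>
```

Since the viewBox matches the mm dimensions, user units are millimetres directly. The only transform is the Y-flip y_m = 128.16 − y_svg.

Shape 1 is a cubic bezier drawn with `<path>`. Its stroke #000000 means engrave at S250, F3200. After flipping Y the toolpath is (69.33,16.89) → (69.89,27.57) → (68.66,40.38) → (66.60,53.98) → (64.64,67.00) → (63.73,78.08) → (64.83,85.88) → (68.88,89.05) → (76.82,86.21).

Shape 2 is a cubic bezier drawn with `<path>`. Its stroke #000000 means engrave at S250, F3200. After flipping Y the toolpath is (29.89,55.57) → (24.75,57.99) → (22.56,56.48) → (22.41,52.13) → (23.43,45.99) → (24.70,39.15) → (25.33,32.68) → (24.43,27.66) → (21.09,25.16).

Shape 3 is a cubic bezier drawn with `<path>`. Its stroke #000000 means engrave at S250, F3200. After flipping Y the toolpath is (19.70,15.79) → (21.59,14.76) → (28.60,13.59) → (39.03,12.56) → (51.20,11.94) → (63.41,12.01) → (73.96,13.05) → (81.15,15.33) → (83.30,19.13).

Shape 4 is a quadratic bezier drawn with `<path>`. Its stroke #000000 means engrave at S250, F3200. After flipping Y the toolpath is (61.38,90.69) → (66.56,99.70) → (71.84,106.72) → (77.21,111.75) → (82.68,114.78) → (88.24,115.82) → (93.90,114.86) → (99.66,111.91) → (105.51,106.97).

Shape 5 is a regular polygon drawn with `<polygon>`. Its stroke #000000 means engrave at S250, F3200. After flipping Y the toolpath is (68.10,48.20) → (62.83,25.18) → (41.53,14.95) → (20.26,25.22) → (15.03,48.25) → (29.77,66.71) → (53.39,66.68) → (68.10,48.20), returning to the start.

Shape 6 is a line segment drawn with `<line>`. Its stroke #000000 means engrave at S250, F3200. After flipping Y the toolpath is (19.60,35.79) → (112.22,35.93).

G21
G90
G00 X69.33 Y16.89
M4 S250
G1 X69.89 Y27.57 F3200
G1 X68.66 Y40.38 F3200
G1 X66.60 Y53.98 F3200
G1 X64.64 Y67.00 F3200
G1 X63.73 Y78.08 F3200
G1 X64.83 Y85.88 F3200
G1 X68.88 Y89.05 F3200
G1 X76.82 Y86.21 F3200
M5
G00 X29.89 Y55.57
M4 S250
G1 X24.75 Y57.99 F3200
G1 X22.56 Y56.48 F3200
G1 X22.41 Y52.13 F3200
G1 X23.43 Y45.99 F3200
G1 X24.70 Y39.15 F3200
G1 X25.33 Y32.68 F3200
G1 X24.43 Y27.66 F3200
G1 X21.09 Y25.16 F3200
M5
G00 X19.70 Y15.79
M4 S250
G1 X21.59 Y14.76 F3200
G1 X28.60 Y13.59 F3200
G1 X39.03 Y12.56 F3200
G1 X51.20 Y11.94 F3200
G1 X63.41 Y12.01 F3200
G1 X73.96 Y13.05 F3200
G1 X81.15 Y15.33 F3200
G1 X83.30 Y19.13 F3200
M5
G00 X61.38 Y90.69
M4 S250
G1 X66.56 Y99.70 F3200
G1 X71.84 Y106.72 F3200
G1 X77.21 Y111.75 F3200
G1 X82.68 Y114.78 F3200
G1 X88.24 Y115.82 F3200
G1 X93.90 Y114.86 F3200
G1 X99.66 Y111.91 F3200
G1 X105.51 Y106.97 F3200
M5
G00 X68.10 Y48.20
M4 S250
G1 X62.83 Y25.18 F3200
G1 X41.53 Y14.95 F3200
G1 X20.26 Y25.22 F3200
G1 X15.03 Y48.25 F3200
G1 X29.77 Y66.71 F3200
G1 X53.39 Y66.68 F3200
G1 X68.10 Y48.20 F3200
M5
G00 X19.60 Y35.79
M4 S250
G1 X112.22 Y35.93 F3200
M5
G00 X0.00 Y0.00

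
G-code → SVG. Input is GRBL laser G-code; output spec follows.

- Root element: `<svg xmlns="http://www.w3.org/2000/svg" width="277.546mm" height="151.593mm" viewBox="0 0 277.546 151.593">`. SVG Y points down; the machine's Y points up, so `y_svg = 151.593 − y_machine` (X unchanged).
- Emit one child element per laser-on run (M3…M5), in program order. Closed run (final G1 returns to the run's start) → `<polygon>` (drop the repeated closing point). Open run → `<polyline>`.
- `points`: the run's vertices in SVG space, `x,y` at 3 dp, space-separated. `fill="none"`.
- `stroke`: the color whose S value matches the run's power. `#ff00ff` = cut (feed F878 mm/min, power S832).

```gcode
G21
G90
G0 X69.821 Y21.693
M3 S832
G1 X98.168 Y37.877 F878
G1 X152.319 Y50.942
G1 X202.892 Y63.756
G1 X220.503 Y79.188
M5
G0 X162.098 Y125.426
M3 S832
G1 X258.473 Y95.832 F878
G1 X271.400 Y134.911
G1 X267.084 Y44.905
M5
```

<svg xmlns="http://www.w3.org/2000/svg" width="277.546mm" height="151.593mm" viewBox="0 0 277.546 151.593">
  <polyline points="69.821,129.900 98.168,113.716 152.319,100.651 202.892,87.837 220.503,72.405" fill="none" stroke="#ff00ff"/>
  <polyline points="162.098,26.167 258.473,55.761 271.400,16.682 267.084,106.688" fill="none" stroke="#ff00ff"/>
</svg>

y_svg = 151.593 − y_m. Every run uses S832, so all elements get stroke `#ff00ff` (cut).

[1] open run; points: 69.821,129.900 98.168,113.716 152.319,100.651 202.892,87.837 220.503,72.405

[2] open run; points: 162.098,26.167 258.473,55.761 271.400,16.682 267.084,106.688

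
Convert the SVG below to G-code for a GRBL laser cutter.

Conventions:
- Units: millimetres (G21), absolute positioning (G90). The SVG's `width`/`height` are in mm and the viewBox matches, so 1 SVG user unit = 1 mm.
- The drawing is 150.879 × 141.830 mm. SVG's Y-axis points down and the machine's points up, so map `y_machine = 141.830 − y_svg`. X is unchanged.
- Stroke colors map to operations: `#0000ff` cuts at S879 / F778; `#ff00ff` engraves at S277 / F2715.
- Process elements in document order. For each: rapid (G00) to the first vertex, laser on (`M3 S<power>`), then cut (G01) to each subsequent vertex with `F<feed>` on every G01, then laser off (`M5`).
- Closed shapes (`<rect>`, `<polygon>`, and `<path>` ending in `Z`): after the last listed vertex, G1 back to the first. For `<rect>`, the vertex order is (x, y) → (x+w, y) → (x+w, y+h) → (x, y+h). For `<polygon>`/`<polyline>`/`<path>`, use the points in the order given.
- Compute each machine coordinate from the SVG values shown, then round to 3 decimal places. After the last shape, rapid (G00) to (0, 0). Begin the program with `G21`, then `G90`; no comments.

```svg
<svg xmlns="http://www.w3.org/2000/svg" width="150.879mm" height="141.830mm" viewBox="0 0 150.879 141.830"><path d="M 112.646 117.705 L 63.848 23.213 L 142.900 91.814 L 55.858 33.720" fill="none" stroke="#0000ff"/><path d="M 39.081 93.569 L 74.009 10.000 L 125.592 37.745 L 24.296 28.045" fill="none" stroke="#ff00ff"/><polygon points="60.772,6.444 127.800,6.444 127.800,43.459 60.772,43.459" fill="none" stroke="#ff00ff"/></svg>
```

G21
G90
G00 X112.646 Y24.125
M3 S879
G01 X63.848 Y118.617 F778
G01 X142.900 Y50.016 F778
G01 X55.858 Y108.110 F778
M5
G00 X39.081 Y48.261
M3 S277
G01 X74.009 Y131.830 F2715
G01 X125.592 Y104.085 F2715
G01 X24.296 Y113.785 F2715
M5
G00 X60.772 Y135.386
M3 S277
G01 X127.800 Y135.386 F2715
G01 X127.800 Y98.371 F2715
G01 X60.772 Y98.371 F2715
G01 X60.772 Y135.386 F2715
M5
G00 X0.000 Y0.000

Since the viewBox matches the mm dimensions, user units are millimetres directly. The only transform is the Y-flip y_m = 141.830 − y_svg.

Shape 1 is a open polyline drawn with `<path>`. Its stroke #0000ff means cut at S879, F778. After flipping Y the toolpath is (112.646,24.125) → (63.848,118.617) → (142.900,50.016) → (55.858,108.110).

Shape 2 is a open polyline drawn with `<path>`. Its stroke #ff00ff means engrave at S277, F2715. After flipping Y the toolpath is (39.081,48.261) → (74.009,131.830) → (125.592,104.085) → (24.296,113.785).

Shape 3 is a rectangle drawn with `<polygon>`. Its stroke #ff00ff means engrave at S277, F2715. After flipping Y the toolpath is (60.772,135.386) → (127.800,135.386) → (127.800,98.371) → (60.772,98.371) → (60.772,135.386), returning to the start.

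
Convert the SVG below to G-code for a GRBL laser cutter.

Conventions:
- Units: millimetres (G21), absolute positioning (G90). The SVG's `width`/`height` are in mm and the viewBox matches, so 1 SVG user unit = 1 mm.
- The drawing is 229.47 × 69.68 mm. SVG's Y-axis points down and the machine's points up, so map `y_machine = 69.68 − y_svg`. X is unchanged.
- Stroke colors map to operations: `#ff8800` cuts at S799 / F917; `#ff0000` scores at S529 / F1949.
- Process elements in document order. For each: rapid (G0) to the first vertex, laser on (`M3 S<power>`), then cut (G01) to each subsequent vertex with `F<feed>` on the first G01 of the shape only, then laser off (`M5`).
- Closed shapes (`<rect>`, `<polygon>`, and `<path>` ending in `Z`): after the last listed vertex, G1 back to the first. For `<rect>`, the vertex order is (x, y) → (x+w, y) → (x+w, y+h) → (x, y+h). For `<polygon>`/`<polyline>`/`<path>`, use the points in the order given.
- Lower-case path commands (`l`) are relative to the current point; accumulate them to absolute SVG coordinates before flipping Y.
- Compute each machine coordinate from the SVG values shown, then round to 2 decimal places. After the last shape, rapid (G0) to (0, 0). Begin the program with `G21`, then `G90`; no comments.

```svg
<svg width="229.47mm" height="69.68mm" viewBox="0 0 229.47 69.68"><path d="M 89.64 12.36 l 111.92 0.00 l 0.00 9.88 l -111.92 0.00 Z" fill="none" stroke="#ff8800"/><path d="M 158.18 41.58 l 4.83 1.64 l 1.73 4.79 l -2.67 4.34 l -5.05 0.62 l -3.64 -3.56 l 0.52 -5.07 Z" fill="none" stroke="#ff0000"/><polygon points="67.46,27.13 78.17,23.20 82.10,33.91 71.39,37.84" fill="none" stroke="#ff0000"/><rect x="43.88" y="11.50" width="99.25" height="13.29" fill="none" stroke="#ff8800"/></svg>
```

Since the viewBox matches the mm dimensions, user units are millimetres directly. The only transform is the Y-flip y_m = 69.68 − y_svg.

Shape 1 is a rectangle drawn with `<path>`. Its stroke #ff8800 means cut at S799, F917. After flipping Y the toolpath is (89.64,57.32) → (201.56,57.32) → (201.56,47.44) → (89.64,47.44) → (89.64,57.32), returning to the start.

Shape 2 is a regular polygon drawn with `<path>`. Its stroke #ff0000 means score at S529, F1949. After flipping Y the toolpath is (158.18,28.10) → (163.01,26.46) → (164.74,21.67) → (162.07,17.33) → (157.02,16.71) → (153.38,20.27) → (153.90,25.34) → (158.18,28.10), returning to the start.

Shape 3 is a regular polygon drawn with `<polygon>`. Its stroke #ff0000 means score at S529, F1949. After flipping Y the toolpath is (67.46,42.55) → (78.17,46.48) → (82.10,35.77) → (71.39,31.84) → (67.46,42.55), returning to the start.

Shape 4 is a rectangle drawn with `<rect>`. Its stroke #ff8800 means cut at S799, F917. After flipping Y the toolpath is (43.88,58.18) → (143.13,58.18) → (143.13,44.89) → (43.88,44.89) → (43.88,58.18), returning to the start.

G21
G90
G0 X89.64 Y57.32
M3 S799
G01 X201.56 Y57.32 F917
G01 X201.56 Y47.44
G01 X89.64 Y47.44
G01 X89.64 Y57.32
M5
G0 X158.18 Y28.10
M3 S529
G01 X163.01 Y26.46 F1949
G01 X164.74 Y21.67
G01 X162.07 Y17.33
G01 X157.02 Y16.71
G01 X153.38 Y20.27
G01 X153.90 Y25.34
G01 X158.18 Y28.10
M5
G0 X67.46 Y42.55
M3 S529
G01 X78.17 Y46.48 F1949
G01 X82.10 Y35.77
G01 X71.39 Y31.84
G01 X67.46 Y42.55
M5
G0 X43.88 Y58.18
M3 S799
G01 X143.13 Y58.18 F917
G01 X143.13 Y44.89
G01 X43.88 Y44.89
G01 X43.88 Y58.18
M5
G0 X0.00 Y0.00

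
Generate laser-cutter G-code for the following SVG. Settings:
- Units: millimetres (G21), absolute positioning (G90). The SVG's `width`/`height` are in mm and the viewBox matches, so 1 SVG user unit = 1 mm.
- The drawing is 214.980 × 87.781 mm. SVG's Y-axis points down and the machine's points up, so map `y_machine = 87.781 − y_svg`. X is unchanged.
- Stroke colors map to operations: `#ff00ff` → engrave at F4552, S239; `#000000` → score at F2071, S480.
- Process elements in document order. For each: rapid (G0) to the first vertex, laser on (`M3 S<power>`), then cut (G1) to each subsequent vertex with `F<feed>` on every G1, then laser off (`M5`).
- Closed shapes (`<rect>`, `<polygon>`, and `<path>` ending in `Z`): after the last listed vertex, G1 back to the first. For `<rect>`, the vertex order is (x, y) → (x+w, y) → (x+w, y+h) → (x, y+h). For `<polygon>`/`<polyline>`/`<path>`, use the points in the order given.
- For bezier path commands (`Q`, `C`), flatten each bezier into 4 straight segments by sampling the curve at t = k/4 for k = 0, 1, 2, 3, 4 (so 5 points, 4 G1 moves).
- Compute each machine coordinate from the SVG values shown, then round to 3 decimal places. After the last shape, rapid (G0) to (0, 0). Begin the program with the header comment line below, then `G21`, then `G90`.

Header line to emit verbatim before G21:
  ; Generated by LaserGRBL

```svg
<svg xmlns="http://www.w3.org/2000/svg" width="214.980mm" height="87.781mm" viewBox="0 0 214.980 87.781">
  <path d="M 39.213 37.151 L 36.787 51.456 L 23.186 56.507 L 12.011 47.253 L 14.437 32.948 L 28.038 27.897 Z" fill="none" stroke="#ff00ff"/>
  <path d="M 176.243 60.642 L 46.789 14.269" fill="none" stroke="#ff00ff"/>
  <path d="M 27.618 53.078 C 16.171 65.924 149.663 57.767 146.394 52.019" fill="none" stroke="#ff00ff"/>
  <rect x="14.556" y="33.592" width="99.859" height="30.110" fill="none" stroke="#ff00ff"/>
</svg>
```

viewBox `0 0 214.980 87.781` with mm width/height → 1 unit = 1 mm. Flip: y_m = 87.781 − y_svg.

**Shape 1** — `<path>` regular polygon, stroke `#ff00ff` → engrave (S239, F4552). Machine vertices: (39.213,50.630) → (36.787,36.325) → (23.186,31.274) → (12.011,40.528) → (14.437,54.833) → (28.038,59.884) → (39.213,50.630). Closed: final G1 returns to the first vertex.

**Shape 2** — `<path>` line segment, stroke `#ff00ff` → engrave (S239, F4552). Machine vertices: (176.243,27.139) → (46.789,73.512). Open path.

**Shape 3** — `<path>` cubic bezier, stroke `#ff00ff` → engrave (S239, F4552). Control points (SVG): P0=(27.618,53.078), P1=(16.171,65.924), P2=(149.663,57.767), P3=(146.394,52.019); sampled at t=k/4. Machine vertices: (27.618,34.703) → (41.807,28.641) → (83.939,28.260) → (127.605,31.365) → (146.394,35.762). Open path.

**Shape 4** — `<rect>` rectangle, stroke `#ff00ff` → engrave (S239, F4552). Machine vertices: (14.556,54.189) → (114.415,54.189) → (114.415,24.079) → (14.556,24.079) → (14.556,54.189). Closed: final G1 returns to the first vertex.

; Generated by LaserGRBL
G21
G90
G0 X39.213 Y50.630
M3 S239
G1 X36.787 Y36.325 F4552
G1 X23.186 Y31.274 F4552
G1 X12.011 Y40.528 F4552
G1 X14.437 Y54.833 F4552
G1 X28.038 Y59.884 F4552
G1 X39.213 Y50.630 F4552
M5
G0 X176.243 Y27.139
M3 S239
G1 X46.789 Y73.512 F4552
M5
G0 X27.618 Y34.703
M3 S239
G1 X41.807 Y28.641 F4552
G1 X83.939 Y28.260 F4552
G1 X127.605 Y31.365 F4552
G1 X146.394 Y35.762 F4552
M5
G0 X14.556 Y54.189
M3 S239
G1 X114.415 Y54.189 F4552
G1 X114.415 Y24.079 F4552
G1 X14.556 Y24.079 F4552
G1 X14.556 Y54.189 F4552
M5
G0 X0.000 Y0.000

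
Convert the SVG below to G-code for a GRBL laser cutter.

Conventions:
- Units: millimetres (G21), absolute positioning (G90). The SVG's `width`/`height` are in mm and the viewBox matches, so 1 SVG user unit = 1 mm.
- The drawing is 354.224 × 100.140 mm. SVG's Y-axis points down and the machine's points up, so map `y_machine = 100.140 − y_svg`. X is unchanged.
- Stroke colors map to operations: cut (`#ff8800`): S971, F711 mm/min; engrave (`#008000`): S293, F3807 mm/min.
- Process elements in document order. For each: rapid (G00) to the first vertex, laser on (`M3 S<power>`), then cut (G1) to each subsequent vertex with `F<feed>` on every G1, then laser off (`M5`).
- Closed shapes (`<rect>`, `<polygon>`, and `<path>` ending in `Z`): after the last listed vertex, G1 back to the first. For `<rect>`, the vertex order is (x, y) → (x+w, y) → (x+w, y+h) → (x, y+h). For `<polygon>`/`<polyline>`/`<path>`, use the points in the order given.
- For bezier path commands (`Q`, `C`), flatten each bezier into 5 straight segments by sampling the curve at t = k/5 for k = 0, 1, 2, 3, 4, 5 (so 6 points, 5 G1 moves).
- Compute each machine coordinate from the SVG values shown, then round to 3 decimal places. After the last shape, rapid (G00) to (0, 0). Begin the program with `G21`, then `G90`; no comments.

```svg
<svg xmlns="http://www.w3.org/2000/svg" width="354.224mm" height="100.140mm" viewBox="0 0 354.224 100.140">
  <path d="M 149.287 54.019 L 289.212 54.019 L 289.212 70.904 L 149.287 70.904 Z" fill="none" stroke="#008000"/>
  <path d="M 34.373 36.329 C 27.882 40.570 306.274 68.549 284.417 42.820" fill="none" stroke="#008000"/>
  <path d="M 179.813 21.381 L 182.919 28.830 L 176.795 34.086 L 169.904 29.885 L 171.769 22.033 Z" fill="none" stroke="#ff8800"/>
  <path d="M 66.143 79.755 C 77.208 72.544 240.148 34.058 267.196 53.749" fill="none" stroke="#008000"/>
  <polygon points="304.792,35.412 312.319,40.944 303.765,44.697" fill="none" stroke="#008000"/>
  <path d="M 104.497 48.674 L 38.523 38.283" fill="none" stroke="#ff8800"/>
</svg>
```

1 u = 1 mm; y_m = 100.140 − y.

[1] `<path>` rectangle, #008000→engrave S293 F3807: (149.287,46.121) → (289.212,46.121) → (289.212,29.236) → (149.287,29.236) → (149.287,46.121) (closed)

[2] `<path>` cubic bezier, #008000→engrave S293 F3807: (34.373,63.811) → (59.983,59.037) → (125.879,52.284) → (203.974,47.268) → (266.182,47.708) → (284.417,57.320)

[3] `<path>` regular polygon, #ff8800→cut S971 F711: (179.813,78.759) → (182.919,71.310) → (176.795,66.054) → (169.904,70.255) → (171.769,78.107) → (179.813,78.759) (closed)

[4] `<path>` cubic bezier, #008000→engrave S293 F3807: (66.143,20.385) → (88.705,27.749) → (133.904,38.325) → (187.927,47.820) → (236.962,51.940) → (267.196,46.391)

[5] `<polygon>` regular polygon, #008000→engrave S293 F3807: (304.792,64.728) → (312.319,59.196) → (303.765,55.443) → (304.792,64.728) (closed)

[6] `<path>` line segment, #ff8800→cut S971 F711: (104.497,51.466) → (38.523,61.857)

G21
G90
G00 X149.287 Y46.121
M3 S293
G1 X289.212 Y46.121 F3807
G1 X289.212 Y29.236 F3807
G1 X149.287 Y29.236 F3807
G1 X149.287 Y46.121 F3807
M5
G00 X34.373 Y63.811
M3 S293
G1 X59.983 Y59.037 F3807
G1 X125.879 Y52.284 F3807
G1 X203.974 Y47.268 F3807
G1 X266.182 Y47.708 F3807
G1 X284.417 Y57.320 F3807
M5
G00 X179.813 Y78.759
M3 S971
G1 X182.919 Y71.310 F711
G1 X176.795 Y66.054 F711
G1 X169.904 Y70.255 F711
G1 X171.769 Y78.107 F711
G1 X179.813 Y78.759 F711
M5
G00 X66.143 Y20.385
M3 S293
G1 X88.705 Y27.749 F3807
G1 X133.904 Y38.325 F3807
G1 X187.927 Y47.820 F3807
G1 X236.962 Y51.940 F3807
G1 X267.196 Y46.391 F3807
M5
G00 X304.792 Y64.728
M3 S293
G1 X312.319 Y59.196 F3807
G1 X303.765 Y55.443 F3807
G1 X304.792 Y64.728 F3807
M5
G00 X104.497 Y51.466
M3 S971
G1 X38.523 Y61.857 F711
M5
G00 X0.000 Y0.000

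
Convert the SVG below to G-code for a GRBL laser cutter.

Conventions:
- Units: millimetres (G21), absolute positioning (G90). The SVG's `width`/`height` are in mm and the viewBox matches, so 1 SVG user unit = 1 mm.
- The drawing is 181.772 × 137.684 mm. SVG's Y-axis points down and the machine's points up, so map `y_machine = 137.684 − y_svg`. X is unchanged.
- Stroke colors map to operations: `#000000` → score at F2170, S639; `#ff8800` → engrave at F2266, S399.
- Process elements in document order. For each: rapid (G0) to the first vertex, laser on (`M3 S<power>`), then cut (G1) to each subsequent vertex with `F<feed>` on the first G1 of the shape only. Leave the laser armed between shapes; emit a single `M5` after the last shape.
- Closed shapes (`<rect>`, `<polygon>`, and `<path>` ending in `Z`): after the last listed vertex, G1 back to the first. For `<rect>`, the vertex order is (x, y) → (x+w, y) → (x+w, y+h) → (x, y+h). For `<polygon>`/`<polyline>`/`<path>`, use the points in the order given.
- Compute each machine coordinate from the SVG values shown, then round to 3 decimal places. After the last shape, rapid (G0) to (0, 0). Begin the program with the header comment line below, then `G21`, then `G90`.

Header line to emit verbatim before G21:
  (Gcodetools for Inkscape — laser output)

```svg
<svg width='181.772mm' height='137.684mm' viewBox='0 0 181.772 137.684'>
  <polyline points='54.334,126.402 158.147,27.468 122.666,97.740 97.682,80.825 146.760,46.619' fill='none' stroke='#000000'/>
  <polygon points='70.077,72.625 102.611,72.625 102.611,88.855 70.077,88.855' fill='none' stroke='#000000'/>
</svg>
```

(Gcodetools for Inkscape — laser output)
G21
G90
G0 X54.334 Y11.282
M3 S639
G1 X158.147 Y110.216 F2170
G1 X122.666 Y39.944
G1 X97.682 Y56.859
G1 X146.760 Y91.065
G0 X70.077 Y65.059
M3 S639
G1 X102.611 Y65.059 F2170
G1 X102.611 Y48.829
G1 X70.077 Y48.829
G1 X70.077 Y65.059
M5
G0 X0.000 Y0.000

1 u = 1 mm; y_m = 137.684 − y.

[1] `<polyline>` open polyline, #000000→score S639 F2170: (54.334,11.282) → (158.147,110.216) → (122.666,39.944) → (97.682,56.859) → (146.760,91.065)

[2] `<polygon>` rectangle, #000000→score S639 F2170: (70.077,65.059) → (102.611,65.059) → (102.611,48.829) → (70.077,48.829) → (70.077,65.059) (closed)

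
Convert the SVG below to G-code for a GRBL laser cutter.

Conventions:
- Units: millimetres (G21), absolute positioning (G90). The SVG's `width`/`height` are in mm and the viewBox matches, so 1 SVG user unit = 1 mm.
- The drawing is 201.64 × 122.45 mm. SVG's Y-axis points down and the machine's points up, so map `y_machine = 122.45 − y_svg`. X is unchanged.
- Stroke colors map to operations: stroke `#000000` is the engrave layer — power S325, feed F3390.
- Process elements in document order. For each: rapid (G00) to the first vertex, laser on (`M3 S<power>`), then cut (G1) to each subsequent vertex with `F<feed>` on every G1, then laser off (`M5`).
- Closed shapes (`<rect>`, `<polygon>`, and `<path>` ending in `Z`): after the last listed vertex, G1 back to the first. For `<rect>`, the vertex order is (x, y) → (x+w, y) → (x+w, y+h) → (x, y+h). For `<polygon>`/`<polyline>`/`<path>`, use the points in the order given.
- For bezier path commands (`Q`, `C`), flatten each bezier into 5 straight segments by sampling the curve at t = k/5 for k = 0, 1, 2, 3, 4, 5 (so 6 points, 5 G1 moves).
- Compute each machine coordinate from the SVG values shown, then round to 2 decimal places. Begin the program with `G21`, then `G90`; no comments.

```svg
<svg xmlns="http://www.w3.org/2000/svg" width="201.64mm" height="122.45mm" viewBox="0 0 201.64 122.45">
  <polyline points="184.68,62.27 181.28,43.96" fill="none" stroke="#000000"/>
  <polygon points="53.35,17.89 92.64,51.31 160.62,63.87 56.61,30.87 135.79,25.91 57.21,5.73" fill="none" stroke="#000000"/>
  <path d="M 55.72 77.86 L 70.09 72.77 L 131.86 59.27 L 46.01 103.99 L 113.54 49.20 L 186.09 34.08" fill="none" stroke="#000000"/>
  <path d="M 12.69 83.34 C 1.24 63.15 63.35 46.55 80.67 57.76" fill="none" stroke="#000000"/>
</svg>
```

G21
G90
G00 X184.68 Y60.18
M3 S325
G1 X181.28 Y78.49 F3390
M5
G00 X53.35 Y104.56
M3 S325
G1 X92.64 Y71.14 F3390
G1 X160.62 Y58.58 F3390
G1 X56.61 Y91.58 F3390
G1 X135.79 Y96.54 F3390
G1 X57.21 Y116.72 F3390
G1 X53.35 Y104.56 F3390
M5
G00 X55.72 Y44.59
M3 S325
G1 X70.09 Y49.68 F3390
G1 X131.86 Y63.18 F3390
G1 X46.01 Y18.46 F3390
G1 X113.54 Y73.25 F3390
G1 X186.09 Y88.37 F3390
M5
G00 X12.69 Y39.11
M3 S325
G1 X13.70 Y50.60 F3390
G1 X26.68 Y60.06 F3390
G1 X45.96 Y66.34 F3390
G1 X65.85 Y68.27 F3390
G1 X80.67 Y64.69 F3390
M5

viewBox `0 0 201.64 122.45` with mm width/height → 1 unit = 1 mm. Flip: y_m = 122.45 − y_svg.

**Shape 1** — `<polyline>` line segment, stroke `#000000` → engrave (S325, F3390). Machine vertices: (184.68,60.18) → (181.28,78.49). Open path.

**Shape 2** — `<polygon>` closed polygon, stroke `#000000` → engrave (S325, F3390). Machine vertices: (53.35,104.56) → (92.64,71.14) → (160.62,58.58) → (56.61,91.58) → (135.79,96.54) → (57.21,116.72) → (53.35,104.56). Closed: final G1 returns to the first vertex.

**Shape 3** — `<path>` open polyline, stroke `#000000` → engrave (S325, F3390). Machine vertices: (55.72,44.59) → (70.09,49.68) → (131.86,63.18) → (46.01,18.46) → (113.54,73.25) → (186.09,88.37). Open path.

**Shape 4** — `<path>` cubic bezier, stroke `#000000` → engrave (S325, F3390). Control points (SVG): P0=(12.69,83.34), P1=(1.24,63.15), P2=(63.35,46.55), P3=(80.67,57.76); sampled at t=k/5. Machine vertices: (12.69,39.11) → (13.70,50.60) → (26.68,60.06) → (45.96,66.34) → (65.85,68.27) → (80.67,64.69). Open path.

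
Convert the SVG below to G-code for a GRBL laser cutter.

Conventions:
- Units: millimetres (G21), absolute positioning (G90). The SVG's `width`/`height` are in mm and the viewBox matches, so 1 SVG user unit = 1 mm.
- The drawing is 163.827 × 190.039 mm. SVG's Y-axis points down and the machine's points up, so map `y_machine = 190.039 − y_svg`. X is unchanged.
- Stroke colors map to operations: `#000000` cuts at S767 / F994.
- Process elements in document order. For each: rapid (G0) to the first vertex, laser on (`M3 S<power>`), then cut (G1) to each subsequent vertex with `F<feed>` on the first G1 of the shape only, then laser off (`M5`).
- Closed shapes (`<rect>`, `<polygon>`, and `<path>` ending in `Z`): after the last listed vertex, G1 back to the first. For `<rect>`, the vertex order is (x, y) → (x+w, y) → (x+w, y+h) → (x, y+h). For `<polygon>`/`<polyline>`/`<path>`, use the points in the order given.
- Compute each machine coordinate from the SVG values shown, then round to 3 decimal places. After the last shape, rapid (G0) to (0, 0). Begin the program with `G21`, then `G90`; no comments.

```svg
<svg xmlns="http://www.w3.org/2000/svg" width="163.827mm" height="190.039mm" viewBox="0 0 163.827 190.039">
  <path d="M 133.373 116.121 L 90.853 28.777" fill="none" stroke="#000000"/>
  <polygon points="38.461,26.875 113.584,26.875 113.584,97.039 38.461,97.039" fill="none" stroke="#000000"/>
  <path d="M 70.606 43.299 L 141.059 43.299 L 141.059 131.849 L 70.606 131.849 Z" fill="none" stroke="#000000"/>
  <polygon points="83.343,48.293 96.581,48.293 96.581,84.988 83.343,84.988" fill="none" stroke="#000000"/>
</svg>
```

viewBox `0 0 163.827 190.039` with mm width/height → 1 unit = 1 mm. Flip: y_m = 190.039 − y_svg.

**Shape 1** — `<path>` line segment, stroke `#000000` → cut (S767, F994). Machine vertices: (133.373,73.918) → (90.853,161.262). Open path.

**Shape 2** — `<polygon>` rectangle, stroke `#000000` → cut (S767, F994). Machine vertices: (38.461,163.164) → (113.584,163.164) → (113.584,93.000) → (38.461,93.000) → (38.461,163.164). Closed: final G1 returns to the first vertex.

**Shape 3** — `<path>` rectangle, stroke `#000000` → cut (S767, F994). Machine vertices: (70.606,146.740) → (141.059,146.740) → (141.059,58.190) → (70.606,58.190) → (70.606,146.740). Closed: final G1 returns to the first vertex.

**Shape 4** — `<polygon>` rectangle, stroke `#000000` → cut (S767, F994). Machine vertices: (83.343,141.746) → (96.581,141.746) → (96.581,105.051) → (83.343,105.051) → (83.343,141.746). Closed: final G1 returns to the first vertex.

G21
G90
G0 X133.373 Y73.918
M3 S767
G1 X90.853 Y161.262 F994
M5
G0 X38.461 Y163.164
M3 S767
G1 X113.584 Y163.164 F994
G1 X113.584 Y93.000
G1 X38.461 Y93.000
G1 X38.461 Y163.164
M5
G0 X70.606 Y146.740
M3 S767
G1 X141.059 Y146.740 F994
G1 X141.059 Y58.190
G1 X70.606 Y58.190
G1 X70.606 Y146.740
M5
G0 X83.343 Y141.746
M3 S767
G1 X96.581 Y141.746 F994
G1 X96.581 Y105.051
G1 X83.343 Y105.051
G1 X83.343 Y141.746
M5
G0 X0.000 Y0.000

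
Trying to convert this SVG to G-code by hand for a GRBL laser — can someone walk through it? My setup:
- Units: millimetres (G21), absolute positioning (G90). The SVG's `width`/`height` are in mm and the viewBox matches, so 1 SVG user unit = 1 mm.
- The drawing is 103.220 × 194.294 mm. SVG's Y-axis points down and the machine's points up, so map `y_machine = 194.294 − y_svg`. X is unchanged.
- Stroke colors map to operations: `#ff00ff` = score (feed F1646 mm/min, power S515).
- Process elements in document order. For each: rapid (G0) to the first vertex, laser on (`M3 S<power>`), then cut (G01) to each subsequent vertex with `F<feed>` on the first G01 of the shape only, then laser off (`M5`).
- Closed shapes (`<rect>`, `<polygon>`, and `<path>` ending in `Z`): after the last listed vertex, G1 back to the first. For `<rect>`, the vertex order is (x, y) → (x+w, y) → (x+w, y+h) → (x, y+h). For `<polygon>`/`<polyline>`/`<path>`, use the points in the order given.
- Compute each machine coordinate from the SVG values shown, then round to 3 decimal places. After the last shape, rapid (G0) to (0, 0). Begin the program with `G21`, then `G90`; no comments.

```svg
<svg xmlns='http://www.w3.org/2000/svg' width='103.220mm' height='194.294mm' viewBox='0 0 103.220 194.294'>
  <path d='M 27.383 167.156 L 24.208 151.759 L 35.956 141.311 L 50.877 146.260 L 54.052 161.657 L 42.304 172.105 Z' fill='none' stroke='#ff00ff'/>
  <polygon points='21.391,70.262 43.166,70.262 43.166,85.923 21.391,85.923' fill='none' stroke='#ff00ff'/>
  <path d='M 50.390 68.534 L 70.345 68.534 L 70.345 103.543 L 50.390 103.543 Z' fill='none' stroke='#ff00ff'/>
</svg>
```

1 u = 1 mm; y_m = 194.294 − y.

[1] `<path>` regular polygon, #ff00ff→score S515 F1646: (27.383,27.138) → (24.208,42.535) → (35.956,52.983) → (50.877,48.034) → (54.052,32.637) → (42.304,22.189) → (27.383,27.138) (closed)

[2] `<polygon>` rectangle, #ff00ff→score S515 F1646: (21.391,124.032) → (43.166,124.032) → (43.166,108.371) → (21.391,108.371) → (21.391,124.032) (closed)

[3] `<path>` rectangle, #ff00ff→score S515 F1646: (50.390,125.760) → (70.345,125.760) → (70.345,90.751) → (50.390,90.751) → (50.390,125.760) (closed)

G21
G90
G0 X27.383 Y27.138
M3 S515
G01 X24.208 Y42.535 F1646
G01 X35.956 Y52.983
G01 X50.877 Y48.034
G01 X54.052 Y32.637
G01 X42.304 Y22.189
G01 X27.383 Y27.138
M5
G0 X21.391 Y124.032
M3 S515
G01 X43.166 Y124.032 F1646
G01 X43.166 Y108.371
G01 X21.391 Y108.371
G01 X21.391 Y124.032
M5
G0 X50.390 Y125.760
M3 S515
G01 X70.345 Y125.760 F1646
G01 X70.345 Y90.751
G01 X50.390 Y90.751
G01 X50.390 Y125.760
M5
G0 X0.000 Y0.000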